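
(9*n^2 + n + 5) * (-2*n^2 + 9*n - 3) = -18*n^4 + 79*n^3 - 28*n^2 + 42*n - 15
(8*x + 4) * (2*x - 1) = 16*x^2 - 4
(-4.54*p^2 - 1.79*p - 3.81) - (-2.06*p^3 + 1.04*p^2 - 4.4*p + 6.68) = 2.06*p^3 - 5.58*p^2 + 2.61*p - 10.49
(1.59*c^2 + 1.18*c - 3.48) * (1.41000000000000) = 2.2419*c^2 + 1.6638*c - 4.9068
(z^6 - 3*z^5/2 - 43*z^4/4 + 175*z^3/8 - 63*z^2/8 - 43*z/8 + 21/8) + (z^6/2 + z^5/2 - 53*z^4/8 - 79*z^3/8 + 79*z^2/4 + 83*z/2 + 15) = 3*z^6/2 - z^5 - 139*z^4/8 + 12*z^3 + 95*z^2/8 + 289*z/8 + 141/8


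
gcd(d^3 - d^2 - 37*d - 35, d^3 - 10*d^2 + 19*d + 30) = d + 1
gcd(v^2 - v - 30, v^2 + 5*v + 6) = 1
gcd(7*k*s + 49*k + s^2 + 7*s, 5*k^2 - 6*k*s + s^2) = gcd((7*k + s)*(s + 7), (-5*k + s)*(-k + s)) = 1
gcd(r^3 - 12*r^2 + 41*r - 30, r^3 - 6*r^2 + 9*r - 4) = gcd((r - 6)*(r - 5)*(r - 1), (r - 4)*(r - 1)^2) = r - 1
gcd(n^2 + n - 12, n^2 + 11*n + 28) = n + 4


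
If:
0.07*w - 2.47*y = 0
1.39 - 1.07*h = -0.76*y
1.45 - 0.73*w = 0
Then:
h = 1.34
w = 1.99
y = 0.06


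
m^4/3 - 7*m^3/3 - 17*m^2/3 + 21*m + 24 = (m/3 + 1)*(m - 8)*(m - 3)*(m + 1)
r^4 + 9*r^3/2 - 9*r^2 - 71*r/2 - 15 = (r - 3)*(r + 1/2)*(r + 2)*(r + 5)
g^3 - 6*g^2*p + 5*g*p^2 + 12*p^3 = (g - 4*p)*(g - 3*p)*(g + p)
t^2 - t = t*(t - 1)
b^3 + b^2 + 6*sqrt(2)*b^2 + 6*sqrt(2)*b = b*(b + 1)*(b + 6*sqrt(2))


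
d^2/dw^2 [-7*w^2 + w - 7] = -14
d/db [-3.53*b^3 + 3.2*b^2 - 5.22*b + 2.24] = -10.59*b^2 + 6.4*b - 5.22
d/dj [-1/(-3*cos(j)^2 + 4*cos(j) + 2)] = 2*(3*cos(j) - 2)*sin(j)/(-3*cos(j)^2 + 4*cos(j) + 2)^2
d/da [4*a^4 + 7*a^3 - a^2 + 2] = a*(16*a^2 + 21*a - 2)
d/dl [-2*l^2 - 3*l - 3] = -4*l - 3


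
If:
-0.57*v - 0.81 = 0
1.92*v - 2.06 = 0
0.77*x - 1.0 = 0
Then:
No Solution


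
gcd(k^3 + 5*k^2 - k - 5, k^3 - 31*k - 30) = k^2 + 6*k + 5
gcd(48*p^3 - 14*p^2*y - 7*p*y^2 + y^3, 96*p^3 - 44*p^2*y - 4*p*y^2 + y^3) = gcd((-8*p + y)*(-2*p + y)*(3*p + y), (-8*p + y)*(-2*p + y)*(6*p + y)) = 16*p^2 - 10*p*y + y^2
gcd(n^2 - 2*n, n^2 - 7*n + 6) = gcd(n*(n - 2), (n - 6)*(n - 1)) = 1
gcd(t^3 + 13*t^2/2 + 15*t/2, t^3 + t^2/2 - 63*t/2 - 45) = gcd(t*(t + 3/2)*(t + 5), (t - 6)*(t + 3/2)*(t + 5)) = t^2 + 13*t/2 + 15/2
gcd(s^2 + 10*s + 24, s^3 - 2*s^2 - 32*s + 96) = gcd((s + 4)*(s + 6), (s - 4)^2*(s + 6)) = s + 6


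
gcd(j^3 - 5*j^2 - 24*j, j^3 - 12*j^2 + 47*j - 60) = 1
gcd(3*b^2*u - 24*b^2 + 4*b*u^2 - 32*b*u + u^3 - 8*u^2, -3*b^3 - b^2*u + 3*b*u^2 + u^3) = 3*b^2 + 4*b*u + u^2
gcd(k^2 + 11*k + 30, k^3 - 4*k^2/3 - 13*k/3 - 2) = 1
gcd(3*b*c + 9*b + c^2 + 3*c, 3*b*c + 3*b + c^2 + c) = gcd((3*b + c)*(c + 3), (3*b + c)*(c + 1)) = 3*b + c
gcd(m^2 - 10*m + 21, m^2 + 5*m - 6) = 1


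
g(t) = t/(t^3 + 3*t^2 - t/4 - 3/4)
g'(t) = t*(-3*t^2 - 6*t + 1/4)/(t^3 + 3*t^2 - t/4 - 3/4)^2 + 1/(t^3 + 3*t^2 - t/4 - 3/4)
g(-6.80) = 0.04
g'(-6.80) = 0.02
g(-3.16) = 2.03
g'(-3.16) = 13.35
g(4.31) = 0.03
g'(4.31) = -0.01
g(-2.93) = -5.02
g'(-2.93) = 69.92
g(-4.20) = 0.20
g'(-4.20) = 0.22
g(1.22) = 0.23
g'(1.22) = -0.32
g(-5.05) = 0.10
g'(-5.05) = 0.07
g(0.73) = 0.69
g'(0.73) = -2.81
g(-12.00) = 0.01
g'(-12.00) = 0.00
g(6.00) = 0.02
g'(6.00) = -0.00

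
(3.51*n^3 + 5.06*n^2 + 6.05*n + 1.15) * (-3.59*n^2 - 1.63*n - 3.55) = -12.6009*n^5 - 23.8867*n^4 - 42.4278*n^3 - 31.953*n^2 - 23.352*n - 4.0825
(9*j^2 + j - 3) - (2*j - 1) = 9*j^2 - j - 2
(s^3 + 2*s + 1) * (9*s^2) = 9*s^5 + 18*s^3 + 9*s^2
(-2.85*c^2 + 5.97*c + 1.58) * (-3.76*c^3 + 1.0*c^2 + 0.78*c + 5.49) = 10.716*c^5 - 25.2972*c^4 - 2.1938*c^3 - 9.4099*c^2 + 34.0077*c + 8.6742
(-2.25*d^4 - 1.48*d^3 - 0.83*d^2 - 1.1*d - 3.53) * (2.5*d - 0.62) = -5.625*d^5 - 2.305*d^4 - 1.1574*d^3 - 2.2354*d^2 - 8.143*d + 2.1886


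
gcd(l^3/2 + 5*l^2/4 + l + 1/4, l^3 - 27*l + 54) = 1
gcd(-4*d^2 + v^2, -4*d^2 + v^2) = -4*d^2 + v^2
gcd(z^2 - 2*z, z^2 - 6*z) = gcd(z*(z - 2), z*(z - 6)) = z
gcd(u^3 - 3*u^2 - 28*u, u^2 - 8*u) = u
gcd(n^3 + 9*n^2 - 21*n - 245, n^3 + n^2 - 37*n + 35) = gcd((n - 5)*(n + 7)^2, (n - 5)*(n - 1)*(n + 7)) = n^2 + 2*n - 35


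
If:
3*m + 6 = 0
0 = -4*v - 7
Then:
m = -2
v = -7/4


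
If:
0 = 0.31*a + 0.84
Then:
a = -2.71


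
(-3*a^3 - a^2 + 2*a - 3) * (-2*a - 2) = 6*a^4 + 8*a^3 - 2*a^2 + 2*a + 6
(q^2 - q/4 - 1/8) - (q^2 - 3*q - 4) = 11*q/4 + 31/8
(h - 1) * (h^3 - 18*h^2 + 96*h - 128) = h^4 - 19*h^3 + 114*h^2 - 224*h + 128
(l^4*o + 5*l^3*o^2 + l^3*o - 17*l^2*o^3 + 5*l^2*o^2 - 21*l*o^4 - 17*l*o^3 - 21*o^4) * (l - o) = l^5*o + 4*l^4*o^2 + l^4*o - 22*l^3*o^3 + 4*l^3*o^2 - 4*l^2*o^4 - 22*l^2*o^3 + 21*l*o^5 - 4*l*o^4 + 21*o^5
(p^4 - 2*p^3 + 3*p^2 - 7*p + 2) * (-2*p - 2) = -2*p^5 + 2*p^4 - 2*p^3 + 8*p^2 + 10*p - 4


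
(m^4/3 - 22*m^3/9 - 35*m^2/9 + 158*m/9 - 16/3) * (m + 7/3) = m^5/3 - 5*m^4/3 - 259*m^3/27 + 229*m^2/27 + 962*m/27 - 112/9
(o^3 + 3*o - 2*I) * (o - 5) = o^4 - 5*o^3 + 3*o^2 - 15*o - 2*I*o + 10*I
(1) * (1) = 1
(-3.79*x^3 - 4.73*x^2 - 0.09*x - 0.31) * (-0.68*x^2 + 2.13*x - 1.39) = 2.5772*x^5 - 4.8563*x^4 - 4.7456*x^3 + 6.5938*x^2 - 0.5352*x + 0.4309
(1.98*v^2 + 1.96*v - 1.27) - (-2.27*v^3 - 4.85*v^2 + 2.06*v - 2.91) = 2.27*v^3 + 6.83*v^2 - 0.1*v + 1.64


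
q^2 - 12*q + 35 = (q - 7)*(q - 5)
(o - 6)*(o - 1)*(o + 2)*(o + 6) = o^4 + o^3 - 38*o^2 - 36*o + 72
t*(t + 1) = t^2 + t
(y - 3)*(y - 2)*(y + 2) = y^3 - 3*y^2 - 4*y + 12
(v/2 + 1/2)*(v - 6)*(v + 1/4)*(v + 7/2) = v^4/2 - 5*v^3/8 - 191*v^2/16 - 215*v/16 - 21/8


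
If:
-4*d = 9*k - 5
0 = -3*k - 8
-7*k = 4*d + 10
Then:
No Solution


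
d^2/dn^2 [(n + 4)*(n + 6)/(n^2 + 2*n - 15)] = 2*(8*n^3 + 117*n^2 + 594*n + 981)/(n^6 + 6*n^5 - 33*n^4 - 172*n^3 + 495*n^2 + 1350*n - 3375)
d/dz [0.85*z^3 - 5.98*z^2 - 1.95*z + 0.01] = 2.55*z^2 - 11.96*z - 1.95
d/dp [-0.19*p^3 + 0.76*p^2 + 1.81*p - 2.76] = -0.57*p^2 + 1.52*p + 1.81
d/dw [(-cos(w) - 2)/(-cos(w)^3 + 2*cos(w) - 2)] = (3*cos(w)/2 + 3*cos(2*w) + cos(3*w)/2 - 3)*sin(w)/(cos(w)^3 - 2*cos(w) + 2)^2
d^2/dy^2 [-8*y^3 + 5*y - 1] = -48*y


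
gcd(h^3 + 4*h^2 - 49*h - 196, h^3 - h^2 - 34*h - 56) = h^2 - 3*h - 28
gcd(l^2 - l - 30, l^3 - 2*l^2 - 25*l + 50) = l + 5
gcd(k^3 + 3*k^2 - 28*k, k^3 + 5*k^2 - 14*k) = k^2 + 7*k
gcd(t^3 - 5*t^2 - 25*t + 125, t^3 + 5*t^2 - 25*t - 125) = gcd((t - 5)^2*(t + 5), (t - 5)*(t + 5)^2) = t^2 - 25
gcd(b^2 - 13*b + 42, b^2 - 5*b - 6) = b - 6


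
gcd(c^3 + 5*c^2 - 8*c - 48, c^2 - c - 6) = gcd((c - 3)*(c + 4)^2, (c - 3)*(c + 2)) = c - 3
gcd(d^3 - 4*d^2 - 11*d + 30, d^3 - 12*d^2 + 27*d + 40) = d - 5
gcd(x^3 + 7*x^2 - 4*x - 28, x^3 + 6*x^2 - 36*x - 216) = 1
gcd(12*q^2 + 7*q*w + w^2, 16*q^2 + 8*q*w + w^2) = 4*q + w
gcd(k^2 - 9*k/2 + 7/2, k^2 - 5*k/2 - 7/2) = k - 7/2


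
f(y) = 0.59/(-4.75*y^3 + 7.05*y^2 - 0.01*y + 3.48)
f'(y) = 0.59*(14.25*y^2 - 14.1*y + 0.01)/(-4.75*y^3 + 7.05*y^2 - 0.01*y + 3.48)^2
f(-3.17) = 0.00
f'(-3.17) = 0.00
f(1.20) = 0.11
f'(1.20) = 0.07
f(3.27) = -0.01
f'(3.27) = 0.01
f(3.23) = -0.01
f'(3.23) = 0.01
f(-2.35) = 0.01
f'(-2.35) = 0.01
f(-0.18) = 0.16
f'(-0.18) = 0.13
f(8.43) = -0.00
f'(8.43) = 0.00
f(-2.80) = 0.00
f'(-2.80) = 0.00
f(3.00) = -0.01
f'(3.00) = 0.01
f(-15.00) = 0.00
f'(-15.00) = 0.00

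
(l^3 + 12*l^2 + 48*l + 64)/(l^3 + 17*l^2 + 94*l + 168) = (l^2 + 8*l + 16)/(l^2 + 13*l + 42)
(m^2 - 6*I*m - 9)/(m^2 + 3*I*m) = (m^2 - 6*I*m - 9)/(m*(m + 3*I))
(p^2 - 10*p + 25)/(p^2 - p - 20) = (p - 5)/(p + 4)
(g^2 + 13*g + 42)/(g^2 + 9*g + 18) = (g + 7)/(g + 3)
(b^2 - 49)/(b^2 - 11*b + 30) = (b^2 - 49)/(b^2 - 11*b + 30)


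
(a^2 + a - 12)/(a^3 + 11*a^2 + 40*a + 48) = (a - 3)/(a^2 + 7*a + 12)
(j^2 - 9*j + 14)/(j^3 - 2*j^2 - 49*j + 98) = 1/(j + 7)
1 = 1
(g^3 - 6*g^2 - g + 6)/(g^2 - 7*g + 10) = (g^3 - 6*g^2 - g + 6)/(g^2 - 7*g + 10)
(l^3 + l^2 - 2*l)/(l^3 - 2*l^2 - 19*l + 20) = l*(l + 2)/(l^2 - l - 20)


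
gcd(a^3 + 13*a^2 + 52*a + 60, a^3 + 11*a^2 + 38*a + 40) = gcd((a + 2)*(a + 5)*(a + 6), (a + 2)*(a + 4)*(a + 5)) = a^2 + 7*a + 10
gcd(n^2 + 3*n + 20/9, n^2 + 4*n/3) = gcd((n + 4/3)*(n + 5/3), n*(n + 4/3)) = n + 4/3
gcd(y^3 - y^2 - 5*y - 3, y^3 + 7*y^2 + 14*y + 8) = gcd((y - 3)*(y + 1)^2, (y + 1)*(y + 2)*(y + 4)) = y + 1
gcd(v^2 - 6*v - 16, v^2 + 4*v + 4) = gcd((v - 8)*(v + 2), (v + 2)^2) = v + 2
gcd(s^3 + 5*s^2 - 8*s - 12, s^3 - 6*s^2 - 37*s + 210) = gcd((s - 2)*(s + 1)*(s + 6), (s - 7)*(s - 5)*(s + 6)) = s + 6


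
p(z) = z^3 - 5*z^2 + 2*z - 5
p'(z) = 3*z^2 - 10*z + 2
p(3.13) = -17.06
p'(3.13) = 0.09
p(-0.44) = -6.93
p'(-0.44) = 6.98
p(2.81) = -16.67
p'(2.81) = -2.41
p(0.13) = -4.82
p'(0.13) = 0.75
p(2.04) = -13.24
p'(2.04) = -5.92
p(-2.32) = -49.04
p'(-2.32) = 41.35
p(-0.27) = -5.92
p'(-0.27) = 4.92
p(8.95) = 329.30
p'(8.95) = 152.81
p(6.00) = 43.00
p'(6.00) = 50.00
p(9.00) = 337.00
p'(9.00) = 155.00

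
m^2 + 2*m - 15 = (m - 3)*(m + 5)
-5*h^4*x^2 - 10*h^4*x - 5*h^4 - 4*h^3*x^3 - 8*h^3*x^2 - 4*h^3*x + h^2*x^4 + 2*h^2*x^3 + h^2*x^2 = (-5*h + x)*(h + x)*(h*x + h)^2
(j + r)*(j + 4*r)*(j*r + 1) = j^3*r + 5*j^2*r^2 + j^2 + 4*j*r^3 + 5*j*r + 4*r^2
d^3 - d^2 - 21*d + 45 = (d - 3)^2*(d + 5)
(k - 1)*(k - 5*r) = k^2 - 5*k*r - k + 5*r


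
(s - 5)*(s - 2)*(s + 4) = s^3 - 3*s^2 - 18*s + 40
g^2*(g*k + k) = g^3*k + g^2*k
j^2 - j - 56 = (j - 8)*(j + 7)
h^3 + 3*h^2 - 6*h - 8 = (h - 2)*(h + 1)*(h + 4)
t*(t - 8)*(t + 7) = t^3 - t^2 - 56*t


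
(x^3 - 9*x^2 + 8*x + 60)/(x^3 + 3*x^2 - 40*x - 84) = (x - 5)/(x + 7)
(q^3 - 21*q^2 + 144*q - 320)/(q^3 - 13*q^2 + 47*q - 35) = (q^2 - 16*q + 64)/(q^2 - 8*q + 7)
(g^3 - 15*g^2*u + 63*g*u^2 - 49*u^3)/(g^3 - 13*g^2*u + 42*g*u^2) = (-g^2 + 8*g*u - 7*u^2)/(g*(-g + 6*u))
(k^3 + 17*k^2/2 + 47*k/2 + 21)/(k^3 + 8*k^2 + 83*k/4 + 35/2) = 2*(k + 3)/(2*k + 5)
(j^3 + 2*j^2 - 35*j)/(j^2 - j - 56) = j*(j - 5)/(j - 8)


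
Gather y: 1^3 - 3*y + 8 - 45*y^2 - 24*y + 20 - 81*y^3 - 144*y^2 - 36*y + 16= -81*y^3 - 189*y^2 - 63*y + 45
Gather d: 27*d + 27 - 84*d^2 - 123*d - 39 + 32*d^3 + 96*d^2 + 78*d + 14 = 32*d^3 + 12*d^2 - 18*d + 2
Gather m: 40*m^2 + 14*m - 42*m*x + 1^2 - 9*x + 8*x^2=40*m^2 + m*(14 - 42*x) + 8*x^2 - 9*x + 1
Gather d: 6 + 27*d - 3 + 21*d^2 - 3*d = 21*d^2 + 24*d + 3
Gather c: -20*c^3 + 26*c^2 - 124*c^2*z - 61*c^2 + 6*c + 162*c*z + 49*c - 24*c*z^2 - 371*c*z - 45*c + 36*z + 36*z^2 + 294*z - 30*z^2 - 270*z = -20*c^3 + c^2*(-124*z - 35) + c*(-24*z^2 - 209*z + 10) + 6*z^2 + 60*z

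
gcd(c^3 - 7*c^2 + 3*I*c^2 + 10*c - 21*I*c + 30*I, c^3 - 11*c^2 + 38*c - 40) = c^2 - 7*c + 10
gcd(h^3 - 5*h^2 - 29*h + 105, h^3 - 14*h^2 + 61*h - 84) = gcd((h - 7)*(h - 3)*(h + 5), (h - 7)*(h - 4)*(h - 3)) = h^2 - 10*h + 21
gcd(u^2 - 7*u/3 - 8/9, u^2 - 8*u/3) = u - 8/3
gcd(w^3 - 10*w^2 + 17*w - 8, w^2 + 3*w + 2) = 1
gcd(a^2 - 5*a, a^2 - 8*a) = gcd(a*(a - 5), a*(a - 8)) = a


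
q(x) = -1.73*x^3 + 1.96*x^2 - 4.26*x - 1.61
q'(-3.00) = -62.73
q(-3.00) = 75.52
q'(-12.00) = -798.66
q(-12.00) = 3321.19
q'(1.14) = -6.54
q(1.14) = -6.48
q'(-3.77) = -92.80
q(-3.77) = 135.01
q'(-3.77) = -92.80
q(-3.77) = 135.01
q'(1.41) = -9.05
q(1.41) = -8.57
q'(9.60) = -444.94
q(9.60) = -1392.47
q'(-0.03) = -4.38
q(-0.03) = -1.48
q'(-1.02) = -13.66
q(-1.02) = 6.61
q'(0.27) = -3.58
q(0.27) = -2.65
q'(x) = -5.19*x^2 + 3.92*x - 4.26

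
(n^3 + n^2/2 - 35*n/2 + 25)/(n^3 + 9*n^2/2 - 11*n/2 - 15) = (2*n - 5)/(2*n + 3)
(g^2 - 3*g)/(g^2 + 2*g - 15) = g/(g + 5)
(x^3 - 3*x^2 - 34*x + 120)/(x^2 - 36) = (x^2 - 9*x + 20)/(x - 6)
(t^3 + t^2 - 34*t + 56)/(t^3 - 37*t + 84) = (t - 2)/(t - 3)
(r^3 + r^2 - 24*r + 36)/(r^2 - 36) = (r^2 - 5*r + 6)/(r - 6)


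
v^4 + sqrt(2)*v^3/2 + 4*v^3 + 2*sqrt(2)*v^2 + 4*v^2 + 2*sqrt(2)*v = v*(v + 2)*(sqrt(2)*v/2 + sqrt(2))*(sqrt(2)*v + 1)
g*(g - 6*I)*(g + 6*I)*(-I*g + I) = -I*g^4 + I*g^3 - 36*I*g^2 + 36*I*g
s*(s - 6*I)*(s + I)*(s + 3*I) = s^4 - 2*I*s^3 + 21*s^2 + 18*I*s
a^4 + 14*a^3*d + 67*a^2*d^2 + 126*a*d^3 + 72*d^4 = (a + d)*(a + 3*d)*(a + 4*d)*(a + 6*d)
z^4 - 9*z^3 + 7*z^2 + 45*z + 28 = (z - 7)*(z - 4)*(z + 1)^2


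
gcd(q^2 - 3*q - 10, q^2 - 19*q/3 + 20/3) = q - 5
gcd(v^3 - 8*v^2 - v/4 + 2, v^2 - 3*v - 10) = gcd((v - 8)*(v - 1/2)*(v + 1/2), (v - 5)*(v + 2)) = 1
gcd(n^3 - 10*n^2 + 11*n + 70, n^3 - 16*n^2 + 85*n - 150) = n - 5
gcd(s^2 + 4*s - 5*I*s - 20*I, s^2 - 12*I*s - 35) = s - 5*I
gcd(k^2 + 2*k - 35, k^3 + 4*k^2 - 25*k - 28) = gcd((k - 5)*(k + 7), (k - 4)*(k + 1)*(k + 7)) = k + 7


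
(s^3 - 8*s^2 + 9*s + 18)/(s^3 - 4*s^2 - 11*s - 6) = (s - 3)/(s + 1)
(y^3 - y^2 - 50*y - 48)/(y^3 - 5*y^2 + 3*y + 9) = (y^2 - 2*y - 48)/(y^2 - 6*y + 9)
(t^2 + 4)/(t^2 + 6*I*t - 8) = (t - 2*I)/(t + 4*I)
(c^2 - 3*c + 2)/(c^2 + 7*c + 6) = (c^2 - 3*c + 2)/(c^2 + 7*c + 6)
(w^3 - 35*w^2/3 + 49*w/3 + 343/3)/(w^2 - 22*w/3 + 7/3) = (3*w^2 - 14*w - 49)/(3*w - 1)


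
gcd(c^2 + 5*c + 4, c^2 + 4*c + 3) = c + 1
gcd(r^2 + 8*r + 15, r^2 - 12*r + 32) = 1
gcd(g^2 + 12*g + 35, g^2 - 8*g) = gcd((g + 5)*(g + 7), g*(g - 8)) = 1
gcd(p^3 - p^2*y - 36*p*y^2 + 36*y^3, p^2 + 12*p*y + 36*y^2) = p + 6*y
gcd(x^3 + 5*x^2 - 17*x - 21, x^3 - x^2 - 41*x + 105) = x^2 + 4*x - 21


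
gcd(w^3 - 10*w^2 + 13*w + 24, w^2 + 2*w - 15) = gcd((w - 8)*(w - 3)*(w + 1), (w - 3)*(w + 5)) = w - 3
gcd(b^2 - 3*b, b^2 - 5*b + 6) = b - 3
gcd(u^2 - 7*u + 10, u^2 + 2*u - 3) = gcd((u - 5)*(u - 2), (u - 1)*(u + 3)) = 1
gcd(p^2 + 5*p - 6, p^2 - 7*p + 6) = p - 1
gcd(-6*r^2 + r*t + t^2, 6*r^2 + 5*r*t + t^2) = 3*r + t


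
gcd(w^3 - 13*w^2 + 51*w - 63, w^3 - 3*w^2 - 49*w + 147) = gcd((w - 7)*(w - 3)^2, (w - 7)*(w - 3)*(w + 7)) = w^2 - 10*w + 21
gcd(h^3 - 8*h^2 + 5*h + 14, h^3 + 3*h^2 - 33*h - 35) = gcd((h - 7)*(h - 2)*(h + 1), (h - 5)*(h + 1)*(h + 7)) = h + 1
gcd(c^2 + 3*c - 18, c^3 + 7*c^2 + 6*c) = c + 6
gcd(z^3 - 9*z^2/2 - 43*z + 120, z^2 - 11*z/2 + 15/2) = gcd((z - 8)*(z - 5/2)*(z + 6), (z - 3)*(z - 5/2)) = z - 5/2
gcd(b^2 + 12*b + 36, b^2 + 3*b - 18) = b + 6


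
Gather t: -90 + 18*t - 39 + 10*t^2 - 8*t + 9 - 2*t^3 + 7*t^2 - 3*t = -2*t^3 + 17*t^2 + 7*t - 120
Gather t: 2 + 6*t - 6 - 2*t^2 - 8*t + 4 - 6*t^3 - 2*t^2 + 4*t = -6*t^3 - 4*t^2 + 2*t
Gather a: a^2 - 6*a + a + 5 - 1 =a^2 - 5*a + 4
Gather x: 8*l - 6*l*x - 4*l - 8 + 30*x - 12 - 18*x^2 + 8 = 4*l - 18*x^2 + x*(30 - 6*l) - 12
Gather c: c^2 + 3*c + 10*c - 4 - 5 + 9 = c^2 + 13*c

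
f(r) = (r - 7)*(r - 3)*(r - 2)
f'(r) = (r - 7)*(r - 3) + (r - 7)*(r - 2) + (r - 3)*(r - 2) = 3*r^2 - 24*r + 41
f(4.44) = -8.99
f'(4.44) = -6.42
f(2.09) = 0.40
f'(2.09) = 3.94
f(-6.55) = -1106.39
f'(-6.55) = 326.91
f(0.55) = -22.91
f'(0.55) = 28.71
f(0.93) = -13.44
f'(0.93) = 21.27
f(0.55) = -22.91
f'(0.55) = 28.71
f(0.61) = -21.23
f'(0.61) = 27.48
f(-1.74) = -154.94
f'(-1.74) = 91.84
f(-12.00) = -3990.00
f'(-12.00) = 761.00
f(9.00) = 84.00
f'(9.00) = 68.00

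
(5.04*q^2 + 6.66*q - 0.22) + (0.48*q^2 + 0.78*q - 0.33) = 5.52*q^2 + 7.44*q - 0.55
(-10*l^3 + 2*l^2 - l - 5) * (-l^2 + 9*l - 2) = 10*l^5 - 92*l^4 + 39*l^3 - 8*l^2 - 43*l + 10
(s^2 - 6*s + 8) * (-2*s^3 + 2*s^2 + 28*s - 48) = -2*s^5 + 14*s^4 - 200*s^2 + 512*s - 384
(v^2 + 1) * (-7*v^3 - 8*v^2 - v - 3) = -7*v^5 - 8*v^4 - 8*v^3 - 11*v^2 - v - 3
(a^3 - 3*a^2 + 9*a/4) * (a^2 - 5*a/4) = a^5 - 17*a^4/4 + 6*a^3 - 45*a^2/16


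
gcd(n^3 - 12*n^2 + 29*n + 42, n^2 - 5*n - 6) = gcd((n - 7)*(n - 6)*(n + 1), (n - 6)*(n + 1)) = n^2 - 5*n - 6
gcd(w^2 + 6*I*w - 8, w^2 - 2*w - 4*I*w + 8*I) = 1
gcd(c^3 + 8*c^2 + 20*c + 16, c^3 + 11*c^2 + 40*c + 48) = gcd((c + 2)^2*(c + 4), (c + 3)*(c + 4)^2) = c + 4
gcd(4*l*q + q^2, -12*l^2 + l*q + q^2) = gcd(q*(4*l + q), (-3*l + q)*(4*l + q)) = 4*l + q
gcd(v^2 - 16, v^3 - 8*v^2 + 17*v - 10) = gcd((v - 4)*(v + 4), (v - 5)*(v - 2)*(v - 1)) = 1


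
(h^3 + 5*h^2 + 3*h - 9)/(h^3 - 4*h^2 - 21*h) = (h^2 + 2*h - 3)/(h*(h - 7))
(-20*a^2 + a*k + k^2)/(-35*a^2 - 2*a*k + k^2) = (4*a - k)/(7*a - k)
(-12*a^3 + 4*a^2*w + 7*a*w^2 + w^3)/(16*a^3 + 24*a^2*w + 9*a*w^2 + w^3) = (-12*a^3 + 4*a^2*w + 7*a*w^2 + w^3)/(16*a^3 + 24*a^2*w + 9*a*w^2 + w^3)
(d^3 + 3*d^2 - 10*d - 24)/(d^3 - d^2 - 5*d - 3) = (d^2 + 6*d + 8)/(d^2 + 2*d + 1)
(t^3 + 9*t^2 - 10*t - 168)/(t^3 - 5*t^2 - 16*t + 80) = (t^2 + 13*t + 42)/(t^2 - t - 20)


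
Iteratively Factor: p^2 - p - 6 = (p - 3)*(p + 2)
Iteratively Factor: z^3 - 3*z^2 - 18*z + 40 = (z + 4)*(z^2 - 7*z + 10) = (z - 2)*(z + 4)*(z - 5)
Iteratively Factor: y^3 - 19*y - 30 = (y + 2)*(y^2 - 2*y - 15) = (y + 2)*(y + 3)*(y - 5)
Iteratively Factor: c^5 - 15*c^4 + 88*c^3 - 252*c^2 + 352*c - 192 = (c - 4)*(c^4 - 11*c^3 + 44*c^2 - 76*c + 48) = (c - 4)^2*(c^3 - 7*c^2 + 16*c - 12) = (c - 4)^2*(c - 2)*(c^2 - 5*c + 6) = (c - 4)^2*(c - 3)*(c - 2)*(c - 2)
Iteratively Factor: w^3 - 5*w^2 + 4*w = (w - 4)*(w^2 - w) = (w - 4)*(w - 1)*(w)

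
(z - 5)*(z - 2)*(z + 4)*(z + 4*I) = z^4 - 3*z^3 + 4*I*z^3 - 18*z^2 - 12*I*z^2 + 40*z - 72*I*z + 160*I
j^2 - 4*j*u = j*(j - 4*u)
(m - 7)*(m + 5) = m^2 - 2*m - 35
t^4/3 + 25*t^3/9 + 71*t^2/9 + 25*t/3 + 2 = (t/3 + 1)*(t + 1/3)*(t + 2)*(t + 3)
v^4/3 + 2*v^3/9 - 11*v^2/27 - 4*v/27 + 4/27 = (v/3 + 1/3)*(v - 2/3)^2*(v + 1)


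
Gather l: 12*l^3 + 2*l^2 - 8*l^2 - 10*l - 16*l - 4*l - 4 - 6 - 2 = 12*l^3 - 6*l^2 - 30*l - 12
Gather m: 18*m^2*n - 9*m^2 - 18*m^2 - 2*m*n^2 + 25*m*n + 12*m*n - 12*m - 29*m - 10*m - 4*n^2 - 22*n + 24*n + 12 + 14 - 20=m^2*(18*n - 27) + m*(-2*n^2 + 37*n - 51) - 4*n^2 + 2*n + 6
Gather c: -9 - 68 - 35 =-112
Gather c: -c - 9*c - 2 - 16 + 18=-10*c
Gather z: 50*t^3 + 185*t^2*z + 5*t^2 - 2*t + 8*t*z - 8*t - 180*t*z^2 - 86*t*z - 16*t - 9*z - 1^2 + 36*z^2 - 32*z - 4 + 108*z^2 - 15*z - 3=50*t^3 + 5*t^2 - 26*t + z^2*(144 - 180*t) + z*(185*t^2 - 78*t - 56) - 8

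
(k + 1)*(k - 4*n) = k^2 - 4*k*n + k - 4*n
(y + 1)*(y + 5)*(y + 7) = y^3 + 13*y^2 + 47*y + 35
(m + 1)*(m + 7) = m^2 + 8*m + 7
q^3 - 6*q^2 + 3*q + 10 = (q - 5)*(q - 2)*(q + 1)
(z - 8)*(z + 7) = z^2 - z - 56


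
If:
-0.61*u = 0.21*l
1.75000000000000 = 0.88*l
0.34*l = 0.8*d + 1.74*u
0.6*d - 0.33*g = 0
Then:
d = 2.33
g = 4.24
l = 1.99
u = -0.68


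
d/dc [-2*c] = -2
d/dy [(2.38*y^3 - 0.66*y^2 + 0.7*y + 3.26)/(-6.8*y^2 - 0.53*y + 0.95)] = (-16.184*y^4 - 2.5228*y^3 + 11.8928*y^2 + 43.082*y + 2.3928)/(46.24*y^4 + 7.208*y^3 - 12.6391*y^2 - 1.007*y + 0.9025)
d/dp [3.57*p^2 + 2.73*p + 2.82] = 7.14*p + 2.73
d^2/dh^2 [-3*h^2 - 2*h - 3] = -6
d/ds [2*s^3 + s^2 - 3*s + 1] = 6*s^2 + 2*s - 3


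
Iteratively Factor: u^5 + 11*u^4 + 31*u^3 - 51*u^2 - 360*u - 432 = (u + 4)*(u^4 + 7*u^3 + 3*u^2 - 63*u - 108) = (u + 3)*(u + 4)*(u^3 + 4*u^2 - 9*u - 36) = (u + 3)*(u + 4)^2*(u^2 - 9) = (u - 3)*(u + 3)*(u + 4)^2*(u + 3)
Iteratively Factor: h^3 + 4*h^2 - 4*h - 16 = (h - 2)*(h^2 + 6*h + 8) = (h - 2)*(h + 2)*(h + 4)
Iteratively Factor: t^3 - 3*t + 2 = (t - 1)*(t^2 + t - 2) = (t - 1)*(t + 2)*(t - 1)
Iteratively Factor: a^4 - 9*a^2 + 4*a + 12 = (a + 1)*(a^3 - a^2 - 8*a + 12) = (a + 1)*(a + 3)*(a^2 - 4*a + 4) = (a - 2)*(a + 1)*(a + 3)*(a - 2)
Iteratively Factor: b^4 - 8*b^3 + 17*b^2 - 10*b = (b - 1)*(b^3 - 7*b^2 + 10*b) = b*(b - 1)*(b^2 - 7*b + 10) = b*(b - 5)*(b - 1)*(b - 2)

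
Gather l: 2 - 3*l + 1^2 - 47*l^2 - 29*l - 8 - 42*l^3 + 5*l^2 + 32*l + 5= -42*l^3 - 42*l^2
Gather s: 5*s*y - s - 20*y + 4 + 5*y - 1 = s*(5*y - 1) - 15*y + 3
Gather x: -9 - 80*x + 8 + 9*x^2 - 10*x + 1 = 9*x^2 - 90*x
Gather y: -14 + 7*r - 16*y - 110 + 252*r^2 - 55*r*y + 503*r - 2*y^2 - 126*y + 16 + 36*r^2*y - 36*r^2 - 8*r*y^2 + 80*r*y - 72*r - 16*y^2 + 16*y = 216*r^2 + 438*r + y^2*(-8*r - 18) + y*(36*r^2 + 25*r - 126) - 108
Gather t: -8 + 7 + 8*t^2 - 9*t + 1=8*t^2 - 9*t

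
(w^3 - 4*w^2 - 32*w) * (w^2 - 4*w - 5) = w^5 - 8*w^4 - 21*w^3 + 148*w^2 + 160*w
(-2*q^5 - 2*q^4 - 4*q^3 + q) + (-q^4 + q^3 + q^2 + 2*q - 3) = -2*q^5 - 3*q^4 - 3*q^3 + q^2 + 3*q - 3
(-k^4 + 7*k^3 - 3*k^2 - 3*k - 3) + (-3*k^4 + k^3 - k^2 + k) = -4*k^4 + 8*k^3 - 4*k^2 - 2*k - 3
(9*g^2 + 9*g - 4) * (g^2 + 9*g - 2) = 9*g^4 + 90*g^3 + 59*g^2 - 54*g + 8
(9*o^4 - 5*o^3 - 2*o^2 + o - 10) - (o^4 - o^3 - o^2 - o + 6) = 8*o^4 - 4*o^3 - o^2 + 2*o - 16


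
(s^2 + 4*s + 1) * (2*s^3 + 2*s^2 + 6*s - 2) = 2*s^5 + 10*s^4 + 16*s^3 + 24*s^2 - 2*s - 2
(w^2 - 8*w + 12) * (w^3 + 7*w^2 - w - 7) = w^5 - w^4 - 45*w^3 + 85*w^2 + 44*w - 84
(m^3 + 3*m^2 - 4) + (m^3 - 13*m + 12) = 2*m^3 + 3*m^2 - 13*m + 8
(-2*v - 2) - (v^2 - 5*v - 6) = -v^2 + 3*v + 4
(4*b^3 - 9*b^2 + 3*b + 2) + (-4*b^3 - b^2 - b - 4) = -10*b^2 + 2*b - 2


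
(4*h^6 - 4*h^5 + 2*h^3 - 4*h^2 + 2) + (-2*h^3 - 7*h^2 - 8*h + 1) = 4*h^6 - 4*h^5 - 11*h^2 - 8*h + 3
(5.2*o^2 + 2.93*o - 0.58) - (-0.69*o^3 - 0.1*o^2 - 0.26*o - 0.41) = 0.69*o^3 + 5.3*o^2 + 3.19*o - 0.17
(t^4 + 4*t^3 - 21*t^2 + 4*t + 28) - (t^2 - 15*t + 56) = t^4 + 4*t^3 - 22*t^2 + 19*t - 28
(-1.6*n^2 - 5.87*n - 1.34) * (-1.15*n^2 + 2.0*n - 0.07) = 1.84*n^4 + 3.5505*n^3 - 10.087*n^2 - 2.2691*n + 0.0938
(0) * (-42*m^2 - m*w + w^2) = 0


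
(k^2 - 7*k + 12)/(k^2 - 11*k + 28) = (k - 3)/(k - 7)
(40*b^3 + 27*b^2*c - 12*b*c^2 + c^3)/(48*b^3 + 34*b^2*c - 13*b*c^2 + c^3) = (5*b - c)/(6*b - c)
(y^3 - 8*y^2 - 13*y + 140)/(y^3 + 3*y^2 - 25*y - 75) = (y^2 - 3*y - 28)/(y^2 + 8*y + 15)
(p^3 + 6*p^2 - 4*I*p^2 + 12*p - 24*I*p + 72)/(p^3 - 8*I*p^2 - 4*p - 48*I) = (p + 6)/(p - 4*I)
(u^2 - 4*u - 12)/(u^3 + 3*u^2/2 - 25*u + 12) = 2*(u^2 - 4*u - 12)/(2*u^3 + 3*u^2 - 50*u + 24)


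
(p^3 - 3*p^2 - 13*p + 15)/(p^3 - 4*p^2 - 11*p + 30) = (p - 1)/(p - 2)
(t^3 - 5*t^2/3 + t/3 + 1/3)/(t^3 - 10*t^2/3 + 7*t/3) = (3*t^2 - 2*t - 1)/(t*(3*t - 7))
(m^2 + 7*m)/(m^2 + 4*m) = (m + 7)/(m + 4)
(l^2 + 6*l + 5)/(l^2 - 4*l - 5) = (l + 5)/(l - 5)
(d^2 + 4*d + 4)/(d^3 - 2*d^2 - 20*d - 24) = 1/(d - 6)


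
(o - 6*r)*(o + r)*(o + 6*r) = o^3 + o^2*r - 36*o*r^2 - 36*r^3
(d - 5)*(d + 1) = d^2 - 4*d - 5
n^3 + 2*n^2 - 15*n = n*(n - 3)*(n + 5)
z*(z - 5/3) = z^2 - 5*z/3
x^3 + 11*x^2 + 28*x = x*(x + 4)*(x + 7)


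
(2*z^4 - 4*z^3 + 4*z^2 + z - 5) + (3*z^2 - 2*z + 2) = 2*z^4 - 4*z^3 + 7*z^2 - z - 3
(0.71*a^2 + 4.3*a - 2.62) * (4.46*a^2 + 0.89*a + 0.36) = 3.1666*a^4 + 19.8099*a^3 - 7.6026*a^2 - 0.7838*a - 0.9432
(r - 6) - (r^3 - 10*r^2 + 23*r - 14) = -r^3 + 10*r^2 - 22*r + 8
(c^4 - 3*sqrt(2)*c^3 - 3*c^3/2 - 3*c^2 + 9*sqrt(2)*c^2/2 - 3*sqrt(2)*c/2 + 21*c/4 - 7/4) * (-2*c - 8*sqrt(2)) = -2*c^5 - 2*sqrt(2)*c^4 + 3*c^4 + 3*sqrt(2)*c^3 + 54*c^3 - 165*c^2/2 + 27*sqrt(2)*c^2 - 42*sqrt(2)*c + 55*c/2 + 14*sqrt(2)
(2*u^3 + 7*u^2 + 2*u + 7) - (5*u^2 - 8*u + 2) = 2*u^3 + 2*u^2 + 10*u + 5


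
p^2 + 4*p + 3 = (p + 1)*(p + 3)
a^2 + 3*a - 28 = (a - 4)*(a + 7)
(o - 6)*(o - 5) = o^2 - 11*o + 30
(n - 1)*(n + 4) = n^2 + 3*n - 4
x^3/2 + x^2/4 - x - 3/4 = (x/2 + 1/2)*(x - 3/2)*(x + 1)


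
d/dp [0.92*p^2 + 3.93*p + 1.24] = 1.84*p + 3.93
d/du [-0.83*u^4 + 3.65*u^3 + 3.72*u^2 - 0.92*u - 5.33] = -3.32*u^3 + 10.95*u^2 + 7.44*u - 0.92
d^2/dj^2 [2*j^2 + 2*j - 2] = 4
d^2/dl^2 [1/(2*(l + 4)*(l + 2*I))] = ((l + 4)^2 + (l + 4)*(l + 2*I) + (l + 2*I)^2)/((l + 4)^3*(l + 2*I)^3)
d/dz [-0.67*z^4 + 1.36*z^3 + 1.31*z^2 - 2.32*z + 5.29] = -2.68*z^3 + 4.08*z^2 + 2.62*z - 2.32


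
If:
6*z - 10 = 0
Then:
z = 5/3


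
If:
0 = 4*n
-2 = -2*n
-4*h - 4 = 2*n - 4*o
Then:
No Solution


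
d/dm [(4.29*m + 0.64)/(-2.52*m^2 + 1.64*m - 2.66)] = (10.8108*m^2 + 3.2256*m - 12.461)/(6.3504*m^4 - 8.2656*m^3 + 16.096*m^2 - 8.7248*m + 7.0756)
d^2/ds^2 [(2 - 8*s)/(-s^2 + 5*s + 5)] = 4*(3*(7 - 4*s)*(-s^2 + 5*s + 5) - (2*s - 5)^2*(4*s - 1))/(-s^2 + 5*s + 5)^3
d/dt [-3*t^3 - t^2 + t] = -9*t^2 - 2*t + 1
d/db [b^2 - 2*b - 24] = 2*b - 2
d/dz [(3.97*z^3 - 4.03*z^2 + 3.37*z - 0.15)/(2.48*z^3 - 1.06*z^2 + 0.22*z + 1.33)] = (5.7862*z^4 - 14.9684*z^3 + 19.6419*z^2 - 11.0378*z + 4.5151)/(6.1504*z^6 - 5.2576*z^5 + 2.2148*z^4 + 6.1304*z^3 - 2.7712*z^2 + 0.5852*z + 1.7689)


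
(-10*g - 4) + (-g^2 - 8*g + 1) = -g^2 - 18*g - 3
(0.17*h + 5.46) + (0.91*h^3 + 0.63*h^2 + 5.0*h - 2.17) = 0.91*h^3 + 0.63*h^2 + 5.17*h + 3.29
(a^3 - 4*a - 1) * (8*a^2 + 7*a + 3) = 8*a^5 + 7*a^4 - 29*a^3 - 36*a^2 - 19*a - 3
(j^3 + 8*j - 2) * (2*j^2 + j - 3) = 2*j^5 + j^4 + 13*j^3 + 4*j^2 - 26*j + 6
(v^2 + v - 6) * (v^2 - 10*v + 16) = v^4 - 9*v^3 + 76*v - 96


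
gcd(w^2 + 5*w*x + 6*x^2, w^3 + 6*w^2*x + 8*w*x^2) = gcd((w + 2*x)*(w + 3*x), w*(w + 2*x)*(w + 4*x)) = w + 2*x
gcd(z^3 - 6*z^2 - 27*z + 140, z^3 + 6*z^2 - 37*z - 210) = z + 5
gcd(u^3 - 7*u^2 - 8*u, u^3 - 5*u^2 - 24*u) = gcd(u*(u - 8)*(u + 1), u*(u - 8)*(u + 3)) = u^2 - 8*u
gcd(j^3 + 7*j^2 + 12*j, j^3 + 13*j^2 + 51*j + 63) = j + 3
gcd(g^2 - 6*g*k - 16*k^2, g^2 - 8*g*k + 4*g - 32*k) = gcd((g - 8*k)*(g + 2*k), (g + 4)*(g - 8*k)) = g - 8*k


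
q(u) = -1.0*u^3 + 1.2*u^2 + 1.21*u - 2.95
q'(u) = -3.0*u^2 + 2.4*u + 1.21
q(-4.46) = 104.24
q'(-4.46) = -69.17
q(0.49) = -2.19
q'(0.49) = 1.67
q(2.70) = -10.62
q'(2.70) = -14.18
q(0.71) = -1.84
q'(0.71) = 1.40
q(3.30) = -21.83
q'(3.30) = -23.54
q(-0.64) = -2.97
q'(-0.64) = -1.55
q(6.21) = -188.64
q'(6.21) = -99.58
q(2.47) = -7.71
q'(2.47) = -11.16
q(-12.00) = 1883.33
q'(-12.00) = -459.59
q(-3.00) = 31.22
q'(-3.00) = -32.99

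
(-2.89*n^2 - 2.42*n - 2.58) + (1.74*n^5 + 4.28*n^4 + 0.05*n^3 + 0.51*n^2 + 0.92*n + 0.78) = 1.74*n^5 + 4.28*n^4 + 0.05*n^3 - 2.38*n^2 - 1.5*n - 1.8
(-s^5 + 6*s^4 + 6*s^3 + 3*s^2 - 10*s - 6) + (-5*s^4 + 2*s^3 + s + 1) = -s^5 + s^4 + 8*s^3 + 3*s^2 - 9*s - 5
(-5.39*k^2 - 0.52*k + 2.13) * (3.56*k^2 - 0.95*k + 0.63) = -19.1884*k^4 + 3.2693*k^3 + 4.6811*k^2 - 2.3511*k + 1.3419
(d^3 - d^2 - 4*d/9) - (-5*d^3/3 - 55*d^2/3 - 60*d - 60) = 8*d^3/3 + 52*d^2/3 + 536*d/9 + 60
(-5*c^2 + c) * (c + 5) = -5*c^3 - 24*c^2 + 5*c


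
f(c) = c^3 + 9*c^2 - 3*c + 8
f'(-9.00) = 78.00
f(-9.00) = 35.00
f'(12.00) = 645.00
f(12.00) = 2996.00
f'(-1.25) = -20.81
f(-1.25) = 23.86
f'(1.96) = 43.80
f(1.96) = 44.22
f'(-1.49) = -23.16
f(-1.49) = 29.14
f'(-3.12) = -29.96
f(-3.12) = 74.60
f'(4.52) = 139.65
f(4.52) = 270.66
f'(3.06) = 80.17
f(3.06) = 111.75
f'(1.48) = 30.21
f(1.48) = 26.52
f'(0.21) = 0.91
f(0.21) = 7.78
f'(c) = 3*c^2 + 18*c - 3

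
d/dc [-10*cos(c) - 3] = 10*sin(c)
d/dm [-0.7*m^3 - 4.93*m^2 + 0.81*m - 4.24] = -2.1*m^2 - 9.86*m + 0.81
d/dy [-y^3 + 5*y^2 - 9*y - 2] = -3*y^2 + 10*y - 9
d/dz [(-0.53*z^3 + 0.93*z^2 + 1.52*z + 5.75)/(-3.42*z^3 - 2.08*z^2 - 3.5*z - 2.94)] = (4.283*z^4 + 14.1068*z^3 + 63.5762*z^2 + 18.4516*z + 15.6562)/(11.6964*z^6 + 14.2272*z^5 + 28.2664*z^4 + 34.6696*z^3 + 24.4804*z^2 + 20.58*z + 8.6436)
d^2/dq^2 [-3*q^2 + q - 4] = -6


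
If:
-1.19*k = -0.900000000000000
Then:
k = 0.76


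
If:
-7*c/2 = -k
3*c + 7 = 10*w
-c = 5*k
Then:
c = 0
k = 0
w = 7/10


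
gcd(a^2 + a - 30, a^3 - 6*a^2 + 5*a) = a - 5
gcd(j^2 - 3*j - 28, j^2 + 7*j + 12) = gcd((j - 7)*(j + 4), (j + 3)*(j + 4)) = j + 4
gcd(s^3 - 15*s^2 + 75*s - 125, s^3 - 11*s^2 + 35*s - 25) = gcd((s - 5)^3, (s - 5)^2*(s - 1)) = s^2 - 10*s + 25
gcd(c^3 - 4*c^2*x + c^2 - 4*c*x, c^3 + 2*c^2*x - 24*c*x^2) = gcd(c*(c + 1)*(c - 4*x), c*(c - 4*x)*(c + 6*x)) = -c^2 + 4*c*x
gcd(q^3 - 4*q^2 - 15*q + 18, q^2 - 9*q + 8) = q - 1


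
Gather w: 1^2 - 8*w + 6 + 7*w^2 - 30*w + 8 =7*w^2 - 38*w + 15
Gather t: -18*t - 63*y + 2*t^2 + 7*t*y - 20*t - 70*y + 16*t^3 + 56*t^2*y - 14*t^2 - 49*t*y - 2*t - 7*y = 16*t^3 + t^2*(56*y - 12) + t*(-42*y - 40) - 140*y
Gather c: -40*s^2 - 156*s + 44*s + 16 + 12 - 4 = -40*s^2 - 112*s + 24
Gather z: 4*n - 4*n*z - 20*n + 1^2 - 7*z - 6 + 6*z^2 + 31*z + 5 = -16*n + 6*z^2 + z*(24 - 4*n)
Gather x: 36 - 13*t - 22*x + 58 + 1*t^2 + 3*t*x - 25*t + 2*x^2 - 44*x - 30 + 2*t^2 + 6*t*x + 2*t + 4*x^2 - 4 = 3*t^2 - 36*t + 6*x^2 + x*(9*t - 66) + 60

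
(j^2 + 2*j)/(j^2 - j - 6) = j/(j - 3)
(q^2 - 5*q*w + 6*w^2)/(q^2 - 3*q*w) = (q - 2*w)/q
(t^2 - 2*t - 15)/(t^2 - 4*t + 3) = (t^2 - 2*t - 15)/(t^2 - 4*t + 3)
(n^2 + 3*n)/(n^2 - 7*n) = (n + 3)/(n - 7)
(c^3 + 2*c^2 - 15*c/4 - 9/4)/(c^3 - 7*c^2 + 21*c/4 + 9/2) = (c + 3)/(c - 6)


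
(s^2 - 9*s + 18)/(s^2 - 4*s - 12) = (s - 3)/(s + 2)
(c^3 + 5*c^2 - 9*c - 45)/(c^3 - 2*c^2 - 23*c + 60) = (c + 3)/(c - 4)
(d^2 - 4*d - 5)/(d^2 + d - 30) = (d + 1)/(d + 6)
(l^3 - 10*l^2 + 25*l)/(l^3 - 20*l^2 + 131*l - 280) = l*(l - 5)/(l^2 - 15*l + 56)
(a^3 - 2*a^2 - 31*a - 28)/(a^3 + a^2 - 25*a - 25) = (a^2 - 3*a - 28)/(a^2 - 25)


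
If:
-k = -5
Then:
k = 5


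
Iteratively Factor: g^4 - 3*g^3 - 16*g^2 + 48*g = (g)*(g^3 - 3*g^2 - 16*g + 48) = g*(g - 4)*(g^2 + g - 12) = g*(g - 4)*(g - 3)*(g + 4)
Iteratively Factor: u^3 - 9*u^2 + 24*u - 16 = (u - 4)*(u^2 - 5*u + 4) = (u - 4)^2*(u - 1)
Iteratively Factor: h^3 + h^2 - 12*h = (h - 3)*(h^2 + 4*h) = h*(h - 3)*(h + 4)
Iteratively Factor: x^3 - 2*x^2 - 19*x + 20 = (x + 4)*(x^2 - 6*x + 5) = (x - 5)*(x + 4)*(x - 1)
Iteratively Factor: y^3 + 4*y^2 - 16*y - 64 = (y + 4)*(y^2 - 16) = (y - 4)*(y + 4)*(y + 4)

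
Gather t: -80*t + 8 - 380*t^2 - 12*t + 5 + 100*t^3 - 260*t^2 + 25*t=100*t^3 - 640*t^2 - 67*t + 13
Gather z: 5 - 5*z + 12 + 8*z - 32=3*z - 15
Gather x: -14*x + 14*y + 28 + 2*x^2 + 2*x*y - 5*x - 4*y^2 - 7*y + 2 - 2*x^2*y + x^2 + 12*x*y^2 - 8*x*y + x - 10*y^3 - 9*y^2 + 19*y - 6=x^2*(3 - 2*y) + x*(12*y^2 - 6*y - 18) - 10*y^3 - 13*y^2 + 26*y + 24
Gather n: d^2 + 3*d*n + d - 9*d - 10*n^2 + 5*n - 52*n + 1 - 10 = d^2 - 8*d - 10*n^2 + n*(3*d - 47) - 9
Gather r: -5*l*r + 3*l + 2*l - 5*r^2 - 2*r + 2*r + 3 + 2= -5*l*r + 5*l - 5*r^2 + 5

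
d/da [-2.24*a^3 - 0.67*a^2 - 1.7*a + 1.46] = -6.72*a^2 - 1.34*a - 1.7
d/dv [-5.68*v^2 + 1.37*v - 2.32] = 1.37 - 11.36*v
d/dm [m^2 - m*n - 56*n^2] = 2*m - n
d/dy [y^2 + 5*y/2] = 2*y + 5/2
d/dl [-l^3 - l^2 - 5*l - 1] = -3*l^2 - 2*l - 5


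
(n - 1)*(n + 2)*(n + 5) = n^3 + 6*n^2 + 3*n - 10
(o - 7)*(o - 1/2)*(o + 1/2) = o^3 - 7*o^2 - o/4 + 7/4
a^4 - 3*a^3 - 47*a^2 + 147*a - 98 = (a - 7)*(a - 2)*(a - 1)*(a + 7)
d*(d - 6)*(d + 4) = d^3 - 2*d^2 - 24*d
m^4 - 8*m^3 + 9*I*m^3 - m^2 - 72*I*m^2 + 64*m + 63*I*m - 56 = (m - 7)*(m - 1)*(m + I)*(m + 8*I)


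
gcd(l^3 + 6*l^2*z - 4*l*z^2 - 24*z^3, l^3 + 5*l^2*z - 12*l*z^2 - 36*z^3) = l^2 + 8*l*z + 12*z^2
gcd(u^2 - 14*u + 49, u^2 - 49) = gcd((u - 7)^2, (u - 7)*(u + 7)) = u - 7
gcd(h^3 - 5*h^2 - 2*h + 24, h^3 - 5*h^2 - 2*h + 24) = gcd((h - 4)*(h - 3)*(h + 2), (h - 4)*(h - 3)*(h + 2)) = h^3 - 5*h^2 - 2*h + 24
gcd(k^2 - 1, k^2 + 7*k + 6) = k + 1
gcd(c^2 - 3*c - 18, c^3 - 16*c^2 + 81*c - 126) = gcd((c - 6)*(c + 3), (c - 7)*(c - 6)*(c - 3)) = c - 6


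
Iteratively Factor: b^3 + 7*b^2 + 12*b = (b + 4)*(b^2 + 3*b) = b*(b + 4)*(b + 3)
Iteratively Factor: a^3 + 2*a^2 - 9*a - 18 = (a + 3)*(a^2 - a - 6) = (a + 2)*(a + 3)*(a - 3)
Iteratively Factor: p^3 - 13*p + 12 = (p - 3)*(p^2 + 3*p - 4) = (p - 3)*(p - 1)*(p + 4)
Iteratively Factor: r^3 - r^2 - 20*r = (r - 5)*(r^2 + 4*r) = (r - 5)*(r + 4)*(r)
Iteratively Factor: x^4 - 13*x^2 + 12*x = (x - 3)*(x^3 + 3*x^2 - 4*x) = x*(x - 3)*(x^2 + 3*x - 4) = x*(x - 3)*(x - 1)*(x + 4)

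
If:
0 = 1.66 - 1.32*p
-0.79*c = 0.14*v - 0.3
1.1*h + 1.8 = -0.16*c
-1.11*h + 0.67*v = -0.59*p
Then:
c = 1.10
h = -1.80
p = 1.26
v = -4.08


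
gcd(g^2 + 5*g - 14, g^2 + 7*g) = g + 7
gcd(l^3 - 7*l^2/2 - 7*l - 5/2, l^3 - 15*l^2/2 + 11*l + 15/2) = l^2 - 9*l/2 - 5/2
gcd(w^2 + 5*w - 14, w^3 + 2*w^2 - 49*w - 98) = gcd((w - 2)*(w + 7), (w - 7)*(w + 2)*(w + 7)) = w + 7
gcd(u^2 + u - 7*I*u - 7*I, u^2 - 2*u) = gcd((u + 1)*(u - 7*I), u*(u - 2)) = 1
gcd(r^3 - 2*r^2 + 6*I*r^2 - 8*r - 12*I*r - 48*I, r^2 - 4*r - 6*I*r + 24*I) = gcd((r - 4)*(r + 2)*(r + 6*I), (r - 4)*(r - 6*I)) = r - 4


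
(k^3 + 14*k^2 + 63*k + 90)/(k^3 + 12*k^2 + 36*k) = (k^2 + 8*k + 15)/(k*(k + 6))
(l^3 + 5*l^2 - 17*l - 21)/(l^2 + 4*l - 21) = l + 1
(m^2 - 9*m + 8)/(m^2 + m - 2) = (m - 8)/(m + 2)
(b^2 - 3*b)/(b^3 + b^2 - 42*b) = (b - 3)/(b^2 + b - 42)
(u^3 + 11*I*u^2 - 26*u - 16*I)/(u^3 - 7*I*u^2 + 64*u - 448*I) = (u^2 + 3*I*u - 2)/(u^2 - 15*I*u - 56)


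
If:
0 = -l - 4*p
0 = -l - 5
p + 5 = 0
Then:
No Solution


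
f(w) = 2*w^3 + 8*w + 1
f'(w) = 6*w^2 + 8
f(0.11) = 1.88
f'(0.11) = 8.07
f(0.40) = 4.33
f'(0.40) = 8.96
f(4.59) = 231.13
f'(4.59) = 134.41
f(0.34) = 3.80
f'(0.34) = 8.69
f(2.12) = 37.02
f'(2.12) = 34.97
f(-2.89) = -70.40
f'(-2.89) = 58.11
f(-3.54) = -116.04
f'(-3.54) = 83.19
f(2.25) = 41.78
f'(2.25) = 38.38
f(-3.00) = -77.00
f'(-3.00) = 62.00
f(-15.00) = -6869.00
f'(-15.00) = 1358.00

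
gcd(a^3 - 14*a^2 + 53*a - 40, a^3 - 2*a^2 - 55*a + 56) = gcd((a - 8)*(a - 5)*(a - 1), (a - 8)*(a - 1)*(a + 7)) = a^2 - 9*a + 8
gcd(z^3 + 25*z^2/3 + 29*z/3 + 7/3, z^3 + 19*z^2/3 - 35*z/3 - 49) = z + 7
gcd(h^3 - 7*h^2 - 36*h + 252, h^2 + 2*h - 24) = h + 6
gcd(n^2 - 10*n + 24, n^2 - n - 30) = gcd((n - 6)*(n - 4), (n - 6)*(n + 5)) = n - 6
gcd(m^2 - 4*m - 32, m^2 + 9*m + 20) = m + 4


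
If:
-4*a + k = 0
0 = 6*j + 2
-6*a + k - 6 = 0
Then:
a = -3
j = -1/3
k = -12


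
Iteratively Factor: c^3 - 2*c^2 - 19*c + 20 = (c - 1)*(c^2 - c - 20) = (c - 1)*(c + 4)*(c - 5)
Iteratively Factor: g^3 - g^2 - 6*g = (g + 2)*(g^2 - 3*g) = g*(g + 2)*(g - 3)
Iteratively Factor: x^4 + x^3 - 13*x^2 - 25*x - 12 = (x + 1)*(x^3 - 13*x - 12) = (x + 1)^2*(x^2 - x - 12) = (x + 1)^2*(x + 3)*(x - 4)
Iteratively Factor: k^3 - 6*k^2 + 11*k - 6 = (k - 3)*(k^2 - 3*k + 2) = (k - 3)*(k - 2)*(k - 1)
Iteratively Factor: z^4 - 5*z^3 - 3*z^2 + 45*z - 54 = (z - 3)*(z^3 - 2*z^2 - 9*z + 18) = (z - 3)^2*(z^2 + z - 6) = (z - 3)^2*(z + 3)*(z - 2)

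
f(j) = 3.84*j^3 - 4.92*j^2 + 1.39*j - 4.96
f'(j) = 11.52*j^2 - 9.84*j + 1.39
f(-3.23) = -190.18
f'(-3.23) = 153.36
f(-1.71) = -40.92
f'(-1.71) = 51.90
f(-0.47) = -7.10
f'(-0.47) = 8.56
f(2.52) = 28.75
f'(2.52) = 49.75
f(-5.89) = -968.48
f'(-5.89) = 459.00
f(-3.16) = -179.65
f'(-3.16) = 147.52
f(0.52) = -5.03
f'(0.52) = -0.61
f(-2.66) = -115.74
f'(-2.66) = 109.08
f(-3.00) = -157.09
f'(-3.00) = 134.59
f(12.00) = 5938.76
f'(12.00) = 1542.19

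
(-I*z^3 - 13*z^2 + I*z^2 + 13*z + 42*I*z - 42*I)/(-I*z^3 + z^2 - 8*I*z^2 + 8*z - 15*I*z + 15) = (z^3 - z^2*(1 + 13*I) + z*(-42 + 13*I) + 42)/(z^3 + z^2*(8 + I) + z*(15 + 8*I) + 15*I)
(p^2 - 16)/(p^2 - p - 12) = (p + 4)/(p + 3)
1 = 1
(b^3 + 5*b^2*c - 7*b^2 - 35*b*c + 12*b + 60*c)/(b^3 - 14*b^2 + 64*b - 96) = (b^2 + 5*b*c - 3*b - 15*c)/(b^2 - 10*b + 24)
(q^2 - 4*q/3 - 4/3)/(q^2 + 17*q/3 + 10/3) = (q - 2)/(q + 5)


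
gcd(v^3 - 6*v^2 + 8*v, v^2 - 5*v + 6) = v - 2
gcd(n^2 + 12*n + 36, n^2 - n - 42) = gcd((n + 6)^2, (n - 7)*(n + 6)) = n + 6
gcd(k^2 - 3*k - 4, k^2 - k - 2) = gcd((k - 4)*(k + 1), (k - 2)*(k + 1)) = k + 1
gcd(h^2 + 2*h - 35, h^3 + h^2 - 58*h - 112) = h + 7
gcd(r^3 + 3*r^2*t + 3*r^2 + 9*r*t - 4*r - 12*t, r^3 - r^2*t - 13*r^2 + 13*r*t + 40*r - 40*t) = 1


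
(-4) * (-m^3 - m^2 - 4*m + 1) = 4*m^3 + 4*m^2 + 16*m - 4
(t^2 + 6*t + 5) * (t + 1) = t^3 + 7*t^2 + 11*t + 5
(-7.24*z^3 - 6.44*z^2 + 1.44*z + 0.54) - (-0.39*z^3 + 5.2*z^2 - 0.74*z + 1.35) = -6.85*z^3 - 11.64*z^2 + 2.18*z - 0.81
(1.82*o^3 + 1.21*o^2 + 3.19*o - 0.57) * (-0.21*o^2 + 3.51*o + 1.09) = -0.3822*o^5 + 6.1341*o^4 + 5.561*o^3 + 12.6355*o^2 + 1.4764*o - 0.6213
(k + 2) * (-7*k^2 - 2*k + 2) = -7*k^3 - 16*k^2 - 2*k + 4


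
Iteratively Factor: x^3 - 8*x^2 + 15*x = (x - 5)*(x^2 - 3*x) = x*(x - 5)*(x - 3)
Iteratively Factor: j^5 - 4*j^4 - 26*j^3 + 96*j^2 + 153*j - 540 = (j - 5)*(j^4 + j^3 - 21*j^2 - 9*j + 108) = (j - 5)*(j - 3)*(j^3 + 4*j^2 - 9*j - 36) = (j - 5)*(j - 3)^2*(j^2 + 7*j + 12) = (j - 5)*(j - 3)^2*(j + 4)*(j + 3)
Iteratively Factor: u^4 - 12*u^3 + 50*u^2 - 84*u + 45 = (u - 3)*(u^3 - 9*u^2 + 23*u - 15) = (u - 3)*(u - 1)*(u^2 - 8*u + 15) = (u - 3)^2*(u - 1)*(u - 5)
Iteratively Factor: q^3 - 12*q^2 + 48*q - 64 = (q - 4)*(q^2 - 8*q + 16) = (q - 4)^2*(q - 4)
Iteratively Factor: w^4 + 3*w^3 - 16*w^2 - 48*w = (w)*(w^3 + 3*w^2 - 16*w - 48) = w*(w - 4)*(w^2 + 7*w + 12) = w*(w - 4)*(w + 3)*(w + 4)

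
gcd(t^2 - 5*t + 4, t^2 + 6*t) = 1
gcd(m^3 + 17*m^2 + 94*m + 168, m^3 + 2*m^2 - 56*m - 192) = m^2 + 10*m + 24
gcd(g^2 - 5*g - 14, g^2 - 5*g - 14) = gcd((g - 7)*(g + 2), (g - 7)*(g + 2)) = g^2 - 5*g - 14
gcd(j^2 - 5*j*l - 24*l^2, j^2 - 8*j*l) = j - 8*l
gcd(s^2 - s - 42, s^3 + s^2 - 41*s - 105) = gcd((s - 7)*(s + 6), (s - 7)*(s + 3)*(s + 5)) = s - 7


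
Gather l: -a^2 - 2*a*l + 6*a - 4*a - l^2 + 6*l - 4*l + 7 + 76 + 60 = -a^2 + 2*a - l^2 + l*(2 - 2*a) + 143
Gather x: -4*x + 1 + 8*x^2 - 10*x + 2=8*x^2 - 14*x + 3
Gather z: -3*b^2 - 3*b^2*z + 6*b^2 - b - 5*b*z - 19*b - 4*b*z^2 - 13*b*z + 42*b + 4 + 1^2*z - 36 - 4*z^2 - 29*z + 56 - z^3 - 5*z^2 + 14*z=3*b^2 + 22*b - z^3 + z^2*(-4*b - 9) + z*(-3*b^2 - 18*b - 14) + 24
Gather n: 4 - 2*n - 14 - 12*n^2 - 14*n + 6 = -12*n^2 - 16*n - 4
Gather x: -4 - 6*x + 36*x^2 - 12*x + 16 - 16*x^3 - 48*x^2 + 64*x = -16*x^3 - 12*x^2 + 46*x + 12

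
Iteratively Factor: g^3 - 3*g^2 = (g - 3)*(g^2) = g*(g - 3)*(g)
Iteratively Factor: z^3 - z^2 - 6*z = (z - 3)*(z^2 + 2*z) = (z - 3)*(z + 2)*(z)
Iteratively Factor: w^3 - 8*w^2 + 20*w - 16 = (w - 2)*(w^2 - 6*w + 8) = (w - 4)*(w - 2)*(w - 2)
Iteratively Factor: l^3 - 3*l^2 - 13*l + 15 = (l + 3)*(l^2 - 6*l + 5) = (l - 1)*(l + 3)*(l - 5)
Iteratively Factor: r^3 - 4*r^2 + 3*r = (r - 3)*(r^2 - r) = (r - 3)*(r - 1)*(r)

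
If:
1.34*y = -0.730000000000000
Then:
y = -0.54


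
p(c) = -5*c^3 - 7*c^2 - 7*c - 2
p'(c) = -15*c^2 - 14*c - 7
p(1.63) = -53.66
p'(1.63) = -69.67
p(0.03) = -2.22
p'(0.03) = -7.43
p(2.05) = -88.84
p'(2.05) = -98.74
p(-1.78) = 16.48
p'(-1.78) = -29.61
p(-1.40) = 7.80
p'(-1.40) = -16.80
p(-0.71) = 1.23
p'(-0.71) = -4.62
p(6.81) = -1953.41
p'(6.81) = -797.98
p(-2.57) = 54.63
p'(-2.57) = -70.09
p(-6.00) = 868.00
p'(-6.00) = -463.00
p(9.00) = -4277.00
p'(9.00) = -1348.00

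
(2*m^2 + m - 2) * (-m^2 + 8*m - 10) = -2*m^4 + 15*m^3 - 10*m^2 - 26*m + 20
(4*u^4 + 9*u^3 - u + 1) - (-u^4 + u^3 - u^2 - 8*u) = 5*u^4 + 8*u^3 + u^2 + 7*u + 1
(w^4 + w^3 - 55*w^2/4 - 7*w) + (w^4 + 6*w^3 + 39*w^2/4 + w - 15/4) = 2*w^4 + 7*w^3 - 4*w^2 - 6*w - 15/4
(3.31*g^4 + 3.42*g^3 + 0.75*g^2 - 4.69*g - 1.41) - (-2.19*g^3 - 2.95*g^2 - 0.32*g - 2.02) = 3.31*g^4 + 5.61*g^3 + 3.7*g^2 - 4.37*g + 0.61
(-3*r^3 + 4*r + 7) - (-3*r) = -3*r^3 + 7*r + 7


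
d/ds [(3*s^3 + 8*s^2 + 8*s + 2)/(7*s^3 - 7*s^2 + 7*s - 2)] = (-77*s^4 - 70*s^3 + 52*s^2 - 4*s - 30)/(49*s^6 - 98*s^5 + 147*s^4 - 126*s^3 + 77*s^2 - 28*s + 4)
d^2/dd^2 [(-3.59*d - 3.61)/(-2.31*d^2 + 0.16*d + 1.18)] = ((-49.7574*d - 15.5294)*(-2.31*d^2 + 0.16*d + 1.18) - (3.59*d + 3.61)*(4.62*d - 0.16)*(9.24*d - 0.32))/(-2.31*d^2 + 0.16*d + 1.18)^3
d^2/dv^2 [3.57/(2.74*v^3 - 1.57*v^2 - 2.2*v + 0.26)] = ((11.2098 - 58.6908*v)*(2.74*v^3 - 1.57*v^2 - 2.2*v + 0.26) + 3.57*(-16.44*v^2 + 6.28*v + 4.4)*(-8.22*v^2 + 3.14*v + 2.2))/(2.74*v^3 - 1.57*v^2 - 2.2*v + 0.26)^3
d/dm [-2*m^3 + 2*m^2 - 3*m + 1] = -6*m^2 + 4*m - 3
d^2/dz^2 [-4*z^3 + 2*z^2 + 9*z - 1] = 4 - 24*z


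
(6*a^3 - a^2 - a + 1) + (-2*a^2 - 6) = 6*a^3 - 3*a^2 - a - 5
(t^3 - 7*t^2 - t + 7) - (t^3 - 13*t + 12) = -7*t^2 + 12*t - 5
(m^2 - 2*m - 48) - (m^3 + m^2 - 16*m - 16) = -m^3 + 14*m - 32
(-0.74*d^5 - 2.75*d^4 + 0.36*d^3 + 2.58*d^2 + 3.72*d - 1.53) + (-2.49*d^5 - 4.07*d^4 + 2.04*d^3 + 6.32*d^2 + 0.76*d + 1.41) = -3.23*d^5 - 6.82*d^4 + 2.4*d^3 + 8.9*d^2 + 4.48*d - 0.12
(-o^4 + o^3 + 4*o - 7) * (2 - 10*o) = 10*o^5 - 12*o^4 + 2*o^3 - 40*o^2 + 78*o - 14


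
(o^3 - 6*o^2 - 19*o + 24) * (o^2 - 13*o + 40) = o^5 - 19*o^4 + 99*o^3 + 31*o^2 - 1072*o + 960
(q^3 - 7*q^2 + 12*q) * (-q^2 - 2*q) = -q^5 + 5*q^4 + 2*q^3 - 24*q^2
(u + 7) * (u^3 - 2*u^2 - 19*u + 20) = u^4 + 5*u^3 - 33*u^2 - 113*u + 140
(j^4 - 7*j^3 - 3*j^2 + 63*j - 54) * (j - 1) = j^5 - 8*j^4 + 4*j^3 + 66*j^2 - 117*j + 54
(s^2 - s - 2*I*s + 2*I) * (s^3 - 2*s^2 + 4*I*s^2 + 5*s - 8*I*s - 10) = s^5 - 3*s^4 + 2*I*s^4 + 15*s^3 - 6*I*s^3 - 39*s^2 - 6*I*s^2 + 26*s + 30*I*s - 20*I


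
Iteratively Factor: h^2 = (h)*(h)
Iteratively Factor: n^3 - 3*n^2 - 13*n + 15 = (n - 5)*(n^2 + 2*n - 3) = (n - 5)*(n - 1)*(n + 3)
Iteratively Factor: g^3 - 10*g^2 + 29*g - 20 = (g - 1)*(g^2 - 9*g + 20) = (g - 4)*(g - 1)*(g - 5)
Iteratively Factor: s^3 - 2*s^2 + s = (s)*(s^2 - 2*s + 1) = s*(s - 1)*(s - 1)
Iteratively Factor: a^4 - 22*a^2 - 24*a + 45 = (a - 5)*(a^3 + 5*a^2 + 3*a - 9) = (a - 5)*(a + 3)*(a^2 + 2*a - 3) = (a - 5)*(a + 3)^2*(a - 1)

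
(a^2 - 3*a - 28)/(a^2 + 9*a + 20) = (a - 7)/(a + 5)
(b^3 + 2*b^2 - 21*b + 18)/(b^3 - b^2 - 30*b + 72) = (b - 1)/(b - 4)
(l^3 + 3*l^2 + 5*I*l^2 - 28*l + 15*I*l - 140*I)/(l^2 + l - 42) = (l^2 + l*(-4 + 5*I) - 20*I)/(l - 6)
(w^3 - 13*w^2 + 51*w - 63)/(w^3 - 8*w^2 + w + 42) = (w - 3)/(w + 2)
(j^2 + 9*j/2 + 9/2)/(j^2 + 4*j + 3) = (j + 3/2)/(j + 1)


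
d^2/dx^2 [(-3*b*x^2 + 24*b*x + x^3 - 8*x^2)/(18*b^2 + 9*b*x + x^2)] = 12*b*(-162*b^4 + 162*b^3*x - 1080*b^3 + 108*b^2*x^2 - 216*b^2*x + 15*b*x^3 + 72*b*x^2 + 16*x^3)/(5832*b^6 + 8748*b^5*x + 5346*b^4*x^2 + 1701*b^3*x^3 + 297*b^2*x^4 + 27*b*x^5 + x^6)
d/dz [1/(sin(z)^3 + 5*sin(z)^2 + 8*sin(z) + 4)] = -(3*sin(z) + 4)*cos(z)/((sin(z) + 1)^2*(sin(z) + 2)^3)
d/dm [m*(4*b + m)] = 4*b + 2*m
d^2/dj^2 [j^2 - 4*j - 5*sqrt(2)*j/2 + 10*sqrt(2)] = 2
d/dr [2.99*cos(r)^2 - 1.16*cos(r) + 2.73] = (1.16 - 5.98*cos(r))*sin(r)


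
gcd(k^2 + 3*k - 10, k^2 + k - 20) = k + 5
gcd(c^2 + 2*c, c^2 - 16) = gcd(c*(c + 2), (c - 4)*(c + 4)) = 1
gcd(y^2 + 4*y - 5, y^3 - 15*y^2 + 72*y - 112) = 1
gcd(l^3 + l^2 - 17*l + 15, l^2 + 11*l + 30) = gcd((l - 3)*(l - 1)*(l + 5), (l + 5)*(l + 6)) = l + 5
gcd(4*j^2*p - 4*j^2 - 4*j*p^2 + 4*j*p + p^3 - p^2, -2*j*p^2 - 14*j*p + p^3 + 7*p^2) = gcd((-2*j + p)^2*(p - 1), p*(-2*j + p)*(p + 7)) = -2*j + p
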